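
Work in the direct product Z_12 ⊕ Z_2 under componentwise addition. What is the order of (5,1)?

The order of (5,1) in Z_12 × Z_2 is lcm(ord(5) in Z_12, ord(1) in Z_2).
ord(5) = 12 and ord(1) = 2, so |⟨(5,1)⟩| = lcm(12, 2) = 12.

12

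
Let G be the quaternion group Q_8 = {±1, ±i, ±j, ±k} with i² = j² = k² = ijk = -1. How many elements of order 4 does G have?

6

The elements of order 4 are: i, -i, j, -j, k, -k.
That's 6.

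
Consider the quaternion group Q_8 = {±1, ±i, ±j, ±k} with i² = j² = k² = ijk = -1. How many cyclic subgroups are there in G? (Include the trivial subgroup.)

5

Group the elements of G by the cyclic subgroup they generate; each cyclic subgroup of order d accounts for φ(d) elements.
Cyclic subgroups by order — order 1: 1; order 2: 1; order 4: 3.
Total: 5.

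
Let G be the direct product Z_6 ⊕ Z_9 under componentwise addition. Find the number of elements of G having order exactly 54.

0

An element (a,b) has order lcm(ord(a), ord(b)); count pairs with lcm equal to 54.
Enumerating gives 0 such elements.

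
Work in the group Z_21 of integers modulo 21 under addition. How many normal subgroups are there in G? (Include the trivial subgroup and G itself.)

G is abelian, so every subgroup is normal.
G has 4 subgroups in total, hence 4 normal subgroups.

4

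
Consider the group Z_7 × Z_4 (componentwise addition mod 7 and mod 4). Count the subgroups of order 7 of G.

|G| = 28 and 7 | 28, so subgroups of order 7 are possible by Lagrange.
The subgroups of order 7 are: {(0,0), (1,0), (2,0), (3,0), (4,0), (5,0), (6,0)}.
So G has 1 subgroup of order 7.

1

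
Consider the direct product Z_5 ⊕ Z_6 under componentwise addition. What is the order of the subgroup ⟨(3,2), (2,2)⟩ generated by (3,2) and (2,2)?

15

|⟨(3,2)⟩| = 15 and |⟨(2,2)⟩| = 15, so |H| is a multiple of lcm(15, 15) = 15 and divides |G| = 30.
Closing under the operation: H = {(0,0), (0,2), (0,4), (1,0), (1,2), (1,4), (2,0), (2,2), (2,4), (3,0), (3,2), (3,4), (4,0), (4,2), (4,4)}, so |H| = 15.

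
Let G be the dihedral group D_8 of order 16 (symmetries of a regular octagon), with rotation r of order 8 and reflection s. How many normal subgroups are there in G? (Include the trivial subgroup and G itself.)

7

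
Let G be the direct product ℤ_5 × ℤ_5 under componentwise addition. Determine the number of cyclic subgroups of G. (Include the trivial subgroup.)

7

Group the elements of G by the cyclic subgroup they generate; each cyclic subgroup of order d accounts for φ(d) elements.
Cyclic subgroups by order — order 1: 1; order 5: 6.
Total: 7.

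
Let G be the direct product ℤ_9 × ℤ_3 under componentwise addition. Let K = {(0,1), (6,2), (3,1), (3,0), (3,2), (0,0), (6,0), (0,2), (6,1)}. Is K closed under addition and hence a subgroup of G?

Yes

|K| = 9 divides |G| = 27, consistent with Lagrange.
K contains the identity, every element's inverse is in K, and K is closed under +: it is a subgroup.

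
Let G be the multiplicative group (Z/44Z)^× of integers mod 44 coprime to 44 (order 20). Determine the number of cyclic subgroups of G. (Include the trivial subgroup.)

Group the elements of G by the cyclic subgroup they generate; each cyclic subgroup of order d accounts for φ(d) elements.
Cyclic subgroups by order — order 1: 1; order 2: 3; order 5: 1; order 10: 3.
Total: 8.

8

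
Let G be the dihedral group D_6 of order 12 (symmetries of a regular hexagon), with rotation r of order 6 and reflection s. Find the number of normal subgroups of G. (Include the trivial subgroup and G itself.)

G has 16 subgroups. Checking conjugation-invariance by order — order 1: 1/1 normal; order 2: 1/7 normal; order 3: 1/1 normal; order 4: 0/3 normal; order 6: 3/3 normal; order 12: 1/1 normal.
Total normal subgroups: 7.

7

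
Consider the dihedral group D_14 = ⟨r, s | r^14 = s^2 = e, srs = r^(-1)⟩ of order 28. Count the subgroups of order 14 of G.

3

|G| = 28 and 14 | 28, so subgroups of order 14 are possible by Lagrange.
The subgroups of order 14 are: {e, r, r^2, r^3, r^4, r^5, r^6, r^7, r^8, r^9, r^10, r^11, r^12, r^13}; {e, r^2, r^4, r^6, r^8, r^10, r^12, s, r^2s, r^4s, r^6s, r^8s, r^10s, r^12s}; {e, r^2, r^4, r^6, r^8, r^10, r^12, rs, r^3s, r^5s, r^7s, r^9s, r^11s, r^13s}.
So G has 3 subgroups of order 14.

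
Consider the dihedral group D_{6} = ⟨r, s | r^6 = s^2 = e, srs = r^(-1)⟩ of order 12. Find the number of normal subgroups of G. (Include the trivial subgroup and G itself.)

7

G has 16 subgroups. Checking conjugation-invariance by order — order 1: 1/1 normal; order 2: 1/7 normal; order 3: 1/1 normal; order 4: 0/3 normal; order 6: 3/3 normal; order 12: 1/1 normal.
Total normal subgroups: 7.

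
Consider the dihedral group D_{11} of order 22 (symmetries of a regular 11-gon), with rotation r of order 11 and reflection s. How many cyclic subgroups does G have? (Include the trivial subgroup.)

13

Group the elements of G by the cyclic subgroup they generate; each cyclic subgroup of order d accounts for φ(d) elements.
Cyclic subgroups by order — order 1: 1; order 2: 11; order 11: 1.
Total: 13.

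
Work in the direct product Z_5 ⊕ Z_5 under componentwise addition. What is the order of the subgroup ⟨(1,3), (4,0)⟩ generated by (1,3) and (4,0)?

|⟨(1,3)⟩| = 5 and |⟨(4,0)⟩| = 5, so |H| is a multiple of lcm(5, 5) = 5 and divides |G| = 25.
Closing {(1,3), (4,0)} under the group operation gives all of G, so |H| = 25.

25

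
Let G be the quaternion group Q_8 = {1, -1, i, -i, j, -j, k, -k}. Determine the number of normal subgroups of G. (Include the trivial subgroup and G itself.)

6

G has 6 subgroups. Checking conjugation-invariance by order — order 1: 1/1 normal; order 2: 1/1 normal; order 4: 3/3 normal; order 8: 1/1 normal.
Total normal subgroups: 6.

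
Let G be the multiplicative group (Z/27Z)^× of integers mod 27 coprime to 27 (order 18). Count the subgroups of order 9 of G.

|G| = 18 and 9 | 18, so subgroups of order 9 are possible by Lagrange.
The subgroups of order 9 are: {1, 4, 7, 10, 13, 16, 19, 22, 25}.
So G has 1 subgroup of order 9.

1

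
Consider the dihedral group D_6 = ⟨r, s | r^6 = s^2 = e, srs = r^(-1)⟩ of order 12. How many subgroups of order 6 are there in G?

|G| = 12 and 6 | 12, so subgroups of order 6 are possible by Lagrange.
The subgroups of order 6 are: {e, r, r^2, r^3, r^4, r^5}; {e, r^2, r^4, s, r^2s, r^4s}; {e, r^2, r^4, rs, r^3s, r^5s}.
So G has 3 subgroups of order 6.

3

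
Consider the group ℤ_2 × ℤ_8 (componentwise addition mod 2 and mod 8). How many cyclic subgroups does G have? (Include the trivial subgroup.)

A cyclic subgroup of order d is generated by each of its φ(d) elements of order d, so the cyclic subgroups of order d number (#elements of order d)/φ(d).
Cyclic subgroups by order — order 1: 1; order 2: 3; order 4: 2; order 8: 2.
Total: 8.

8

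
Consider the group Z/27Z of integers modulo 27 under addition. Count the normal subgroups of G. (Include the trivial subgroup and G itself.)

G is abelian, so every subgroup is normal.
G has 4 subgroups in total, hence 4 normal subgroups.

4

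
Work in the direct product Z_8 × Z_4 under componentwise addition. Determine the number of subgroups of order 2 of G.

3

|G| = 32 and 2 | 32, so subgroups of order 2 are possible by Lagrange.
The subgroups of order 2 are: {(0,0), (0,2)}; {(0,0), (4,0)}; {(0,0), (4,2)}.
So G has 3 subgroups of order 2.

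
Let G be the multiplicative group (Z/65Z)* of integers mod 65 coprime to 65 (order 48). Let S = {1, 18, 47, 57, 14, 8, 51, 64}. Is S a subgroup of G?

Yes

|S| = 8 divides |G| = 48, consistent with Lagrange.
S contains the identity, every element's inverse is in S, and S is closed under ·: it is a subgroup.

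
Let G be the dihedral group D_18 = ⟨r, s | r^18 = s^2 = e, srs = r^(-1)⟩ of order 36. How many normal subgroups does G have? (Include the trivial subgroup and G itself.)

9

G has 45 subgroups. Checking conjugation-invariance by order — order 1: 1/1 normal; order 2: 1/19 normal; order 3: 1/1 normal; order 4: 0/9 normal; order 6: 1/7 normal; order 9: 1/1 normal; order 12: 0/3 normal; order 18: 3/3 normal; order 36: 1/1 normal.
Total normal subgroups: 9.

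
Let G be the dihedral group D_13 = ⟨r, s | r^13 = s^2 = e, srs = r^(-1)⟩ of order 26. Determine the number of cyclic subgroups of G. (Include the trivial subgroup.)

Group the elements of G by the cyclic subgroup they generate; each cyclic subgroup of order d accounts for φ(d) elements.
Cyclic subgroups by order — order 1: 1; order 2: 13; order 13: 1.
Total: 15.

15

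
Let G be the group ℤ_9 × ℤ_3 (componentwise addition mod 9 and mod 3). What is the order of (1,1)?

9

The order of (1,1) in Z_9 × Z_3 is lcm(ord(1) in Z_9, ord(1) in Z_3).
ord(1) = 9 and ord(1) = 3, so |⟨(1,1)⟩| = lcm(9, 3) = 9.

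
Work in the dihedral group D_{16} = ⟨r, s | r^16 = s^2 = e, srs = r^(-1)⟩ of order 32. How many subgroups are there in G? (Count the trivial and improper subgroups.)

36

|G| = 32, so by Lagrange every subgroup order divides 32. Divisors: 1, 2, 4, 8, 16, 32.
Subgroups by order — order 1: 1; order 2: 17; order 4: 9; order 8: 5; order 16: 3; order 32: 1.
Total: 1 + 17 + 9 + 5 + 3 + 1 = 36.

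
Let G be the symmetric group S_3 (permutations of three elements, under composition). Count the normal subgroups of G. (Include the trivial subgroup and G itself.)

G has 6 subgroups. Checking conjugation-invariance by order — order 1: 1/1 normal; order 2: 0/3 normal; order 3: 1/1 normal; order 6: 1/1 normal.
Total normal subgroups: 3.

3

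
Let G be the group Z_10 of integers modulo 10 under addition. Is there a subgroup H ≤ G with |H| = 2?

Yes

2 | 10. A subgroup of order 2 is {0, 5}.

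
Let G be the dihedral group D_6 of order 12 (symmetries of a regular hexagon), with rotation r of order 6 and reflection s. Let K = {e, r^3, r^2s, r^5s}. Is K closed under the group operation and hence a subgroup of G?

Yes

|K| = 4 divides |G| = 12, consistent with Lagrange.
K contains the identity, every element's inverse is in K, and K is closed under ·: it is a subgroup.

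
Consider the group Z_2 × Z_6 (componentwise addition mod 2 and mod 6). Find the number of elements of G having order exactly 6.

An element (a,b) has order lcm(ord(a), ord(b)); count pairs with lcm equal to 6.
Enumerating gives 6 such elements.

6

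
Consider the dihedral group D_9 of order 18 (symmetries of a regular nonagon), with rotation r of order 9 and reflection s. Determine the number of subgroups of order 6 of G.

3

|G| = 18 and 6 | 18, so subgroups of order 6 are possible by Lagrange.
The subgroups of order 6 are: {e, r^3, r^6, r^2s, r^5s, r^8s}; {e, r^3, r^6, s, r^3s, r^6s}; {e, r^3, r^6, rs, r^4s, r^7s}.
So G has 3 subgroups of order 6.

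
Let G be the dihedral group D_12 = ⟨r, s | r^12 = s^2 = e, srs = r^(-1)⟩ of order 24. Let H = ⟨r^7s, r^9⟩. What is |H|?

|⟨r^7s⟩| = 2 and |⟨r^9⟩| = 4, so |H| is a multiple of lcm(2, 4) = 4 and divides |G| = 24.
Closing under the operation: H = {e, r^3, r^6, r^9, rs, r^4s, r^7s, r^10s}, so |H| = 8.

8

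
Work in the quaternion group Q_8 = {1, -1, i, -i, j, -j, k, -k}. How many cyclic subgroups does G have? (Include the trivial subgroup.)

5

A cyclic subgroup of order d is generated by each of its φ(d) elements of order d, so the cyclic subgroups of order d number (#elements of order d)/φ(d).
Cyclic subgroups by order — order 1: 1; order 2: 1; order 4: 3.
Total: 5.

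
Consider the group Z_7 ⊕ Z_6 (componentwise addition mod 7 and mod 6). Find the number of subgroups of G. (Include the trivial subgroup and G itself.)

|G| = 42, so by Lagrange every subgroup order divides 42. Divisors: 1, 2, 3, 6, 7, 14, 21, 42.
Subgroups by order — order 1: 1; order 2: 1; order 3: 1; order 6: 1; order 7: 1; order 14: 1; order 21: 1; order 42: 1.
Total: 1 + 1 + 1 + 1 + 1 + 1 + 1 + 1 = 8.

8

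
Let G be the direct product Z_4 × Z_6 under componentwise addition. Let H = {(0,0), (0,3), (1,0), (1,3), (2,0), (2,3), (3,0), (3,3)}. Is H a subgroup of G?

Yes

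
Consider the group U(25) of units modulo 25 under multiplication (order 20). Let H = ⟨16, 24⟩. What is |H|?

10

|⟨16⟩| = 5 and |⟨24⟩| = 2, so |H| is a multiple of lcm(5, 2) = 10 and divides |G| = 20.
Closing under the operation: H = {1, 4, 6, 9, 11, 14, 16, 19, 21, 24}, so |H| = 10.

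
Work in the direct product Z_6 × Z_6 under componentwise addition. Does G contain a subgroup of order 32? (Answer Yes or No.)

32 does not divide |G| = 36, so by Lagrange no subgroup of order 32 exists.

No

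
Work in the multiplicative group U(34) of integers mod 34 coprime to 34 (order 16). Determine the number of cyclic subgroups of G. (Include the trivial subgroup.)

Group the elements of G by the cyclic subgroup they generate; each cyclic subgroup of order d accounts for φ(d) elements.
Cyclic subgroups by order — order 1: 1; order 2: 1; order 4: 1; order 8: 1; order 16: 1.
Total: 5.

5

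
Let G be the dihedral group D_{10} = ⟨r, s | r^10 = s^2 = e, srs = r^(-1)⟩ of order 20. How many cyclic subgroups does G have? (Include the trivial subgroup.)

A cyclic subgroup of order d is generated by each of its φ(d) elements of order d, so the cyclic subgroups of order d number (#elements of order d)/φ(d).
Cyclic subgroups by order — order 1: 1; order 2: 11; order 5: 1; order 10: 1.
Total: 14.

14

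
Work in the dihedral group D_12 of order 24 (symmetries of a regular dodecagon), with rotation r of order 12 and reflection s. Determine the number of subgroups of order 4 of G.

|G| = 24 and 4 | 24, so subgroups of order 4 are possible by Lagrange.
The subgroups of order 4 are: {e, r^6, r^4s, r^10s}; {e, r^6, r^5s, r^11s}; {e, r^6, r^2s, r^8s}; {e, r^3, r^6, r^9}; … (7 in all).
So G has 7 subgroups of order 4.

7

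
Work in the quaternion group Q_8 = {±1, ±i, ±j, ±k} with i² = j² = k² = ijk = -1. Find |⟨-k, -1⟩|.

|⟨-k⟩| = 4 and |⟨-1⟩| = 2, so |H| is a multiple of lcm(4, 2) = 4 and divides |G| = 8.
Closing under the operation: H = {1, -1, k, -k}, so |H| = 4.

4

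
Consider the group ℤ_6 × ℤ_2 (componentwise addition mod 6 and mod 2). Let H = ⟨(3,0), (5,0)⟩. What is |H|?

6

|⟨(3,0)⟩| = 2 and |⟨(5,0)⟩| = 6, so |H| is a multiple of lcm(2, 6) = 6 and divides |G| = 12.
Closing under the operation: H = {(0,0), (1,0), (2,0), (3,0), (4,0), (5,0)}, so |H| = 6.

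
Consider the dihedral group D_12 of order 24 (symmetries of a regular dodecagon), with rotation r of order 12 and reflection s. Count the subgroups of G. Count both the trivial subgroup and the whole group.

|G| = 24, so by Lagrange every subgroup order divides 24. Divisors: 1, 2, 3, 4, 6, 8, 12, 24.
Subgroups by order — order 1: 1; order 2: 13; order 3: 1; order 4: 7; order 6: 5; order 8: 3; order 12: 3; order 24: 1.
Total: 1 + 13 + 1 + 7 + 5 + 3 + 3 + 1 = 34.

34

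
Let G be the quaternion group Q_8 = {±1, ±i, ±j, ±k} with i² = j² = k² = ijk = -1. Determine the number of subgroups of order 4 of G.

3

|G| = 8 and 4 | 8, so subgroups of order 4 are possible by Lagrange.
The subgroups of order 4 are: {1, -1, i, -i}; {1, -1, j, -j}; {1, -1, k, -k}.
So G has 3 subgroups of order 4.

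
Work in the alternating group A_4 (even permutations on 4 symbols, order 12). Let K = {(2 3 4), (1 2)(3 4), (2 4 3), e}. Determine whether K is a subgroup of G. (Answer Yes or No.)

No

Closure fails: (2 4 3) ∘ (1 2)(3 4) = (1 4 2) ∉ K. So K is not a subgroup.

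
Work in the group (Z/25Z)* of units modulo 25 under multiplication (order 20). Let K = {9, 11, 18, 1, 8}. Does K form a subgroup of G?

No

18 ∈ K but its inverse 7 ∉ K, so K is not a subgroup.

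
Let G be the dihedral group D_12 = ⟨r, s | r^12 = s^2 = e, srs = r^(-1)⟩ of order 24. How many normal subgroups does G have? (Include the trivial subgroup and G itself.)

G has 34 subgroups. Checking conjugation-invariance by order — order 1: 1/1 normal; order 2: 1/13 normal; order 3: 1/1 normal; order 4: 1/7 normal; order 6: 1/5 normal; order 8: 0/3 normal; order 12: 3/3 normal; order 24: 1/1 normal.
Total normal subgroups: 9.

9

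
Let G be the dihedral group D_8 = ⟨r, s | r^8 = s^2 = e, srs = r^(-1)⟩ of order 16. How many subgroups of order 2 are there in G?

|G| = 16 and 2 | 16, so subgroups of order 2 are possible by Lagrange.
The subgroups of order 2 are: {e, r^2s}; {e, r^3s}; {e, r^4}; {e, r^4s}; … (9 in all).
So G has 9 subgroups of order 2.

9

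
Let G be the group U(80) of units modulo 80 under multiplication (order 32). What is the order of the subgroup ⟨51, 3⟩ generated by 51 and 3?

16

|⟨51⟩| = 4 and |⟨3⟩| = 4, so |H| is a multiple of lcm(4, 4) = 4 and divides |G| = 32.
Closing under the operation: H = {1, 3, 9, 11, 17, 19, 27, 33, 41, 43, 49, 51, 57, 59, 67, 73}, so |H| = 16.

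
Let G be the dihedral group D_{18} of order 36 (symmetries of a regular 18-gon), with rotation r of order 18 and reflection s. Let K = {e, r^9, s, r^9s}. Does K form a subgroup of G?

Yes

|K| = 4 divides |G| = 36, consistent with Lagrange.
K contains the identity, every element's inverse is in K, and K is closed under ·: it is a subgroup.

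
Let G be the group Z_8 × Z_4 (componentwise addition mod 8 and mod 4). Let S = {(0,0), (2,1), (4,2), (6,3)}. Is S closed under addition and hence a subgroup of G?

Yes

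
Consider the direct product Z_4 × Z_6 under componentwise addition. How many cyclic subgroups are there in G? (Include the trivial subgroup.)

Each element a generates a cyclic subgroup ⟨a⟩; distinct elements may generate the same one (a cyclic group of order d has φ(d) generators).
Cyclic subgroups by order — order 1: 1; order 2: 3; order 3: 1; order 4: 2; order 6: 3; order 12: 2.
Total: 12.

12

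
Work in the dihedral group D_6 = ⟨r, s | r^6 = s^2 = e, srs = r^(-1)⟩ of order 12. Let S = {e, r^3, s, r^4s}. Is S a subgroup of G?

Closure fails: s · r^3 = r^3s ∉ S. So S is not a subgroup.

No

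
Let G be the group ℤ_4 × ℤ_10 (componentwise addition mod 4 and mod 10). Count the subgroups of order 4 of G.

3

|G| = 40 and 4 | 40, so subgroups of order 4 are possible by Lagrange.
The subgroups of order 4 are: {(0,0), (0,5), (2,0), (2,5)}; {(0,0), (1,0), (2,0), (3,0)}; {(0,0), (1,5), (2,0), (3,5)}.
So G has 3 subgroups of order 4.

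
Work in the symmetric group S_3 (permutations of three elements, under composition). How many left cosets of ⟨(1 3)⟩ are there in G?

|⟨(1 3)⟩| = 2 and |G| = 6.
By Lagrange, [G : H] = |G|/|H| = 6/2 = 3.

3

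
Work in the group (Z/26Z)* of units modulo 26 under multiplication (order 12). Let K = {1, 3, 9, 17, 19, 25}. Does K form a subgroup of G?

No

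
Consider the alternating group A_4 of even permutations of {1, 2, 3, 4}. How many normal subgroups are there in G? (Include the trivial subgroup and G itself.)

3

G has 10 subgroups. Checking conjugation-invariance by order — order 1: 1/1 normal; order 2: 0/3 normal; order 3: 0/4 normal; order 4: 1/1 normal; order 12: 1/1 normal.
Total normal subgroups: 3.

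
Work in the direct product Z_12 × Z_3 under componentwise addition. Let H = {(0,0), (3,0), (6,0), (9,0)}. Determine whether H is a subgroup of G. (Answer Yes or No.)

|H| = 4 divides |G| = 36, consistent with Lagrange.
H contains the identity, every element's inverse is in H, and H is closed under +: it is a subgroup.
In fact H = ⟨(9,0)⟩.

Yes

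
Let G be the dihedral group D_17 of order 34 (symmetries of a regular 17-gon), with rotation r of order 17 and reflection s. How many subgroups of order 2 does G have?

|G| = 34 and 2 | 34, so subgroups of order 2 are possible by Lagrange.
The subgroups of order 2 are: {e, r^10s}; {e, r^11s}; {e, r^12s}; {e, r^13s}; … (17 in all).
So G has 17 subgroups of order 2.

17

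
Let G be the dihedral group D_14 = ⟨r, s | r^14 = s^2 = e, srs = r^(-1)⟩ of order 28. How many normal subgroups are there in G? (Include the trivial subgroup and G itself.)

7

G has 28 subgroups. Checking conjugation-invariance by order — order 1: 1/1 normal; order 2: 1/15 normal; order 4: 0/7 normal; order 7: 1/1 normal; order 14: 3/3 normal; order 28: 1/1 normal.
Total normal subgroups: 7.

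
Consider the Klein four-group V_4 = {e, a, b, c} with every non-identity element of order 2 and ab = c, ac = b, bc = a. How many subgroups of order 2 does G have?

|G| = 4 and 2 | 4, so subgroups of order 2 are possible by Lagrange.
The subgroups of order 2 are: {e, a}; {e, b}; {e, c}.
So G has 3 subgroups of order 2.

3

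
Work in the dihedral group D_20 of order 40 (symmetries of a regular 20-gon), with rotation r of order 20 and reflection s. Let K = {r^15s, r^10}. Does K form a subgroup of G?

No

The identity e ∉ K, so K is not a subgroup.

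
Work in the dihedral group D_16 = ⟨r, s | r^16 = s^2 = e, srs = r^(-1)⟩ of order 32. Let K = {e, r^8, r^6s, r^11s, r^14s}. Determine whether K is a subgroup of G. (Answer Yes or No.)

|K| = 5 does not divide |G| = 32, so by Lagrange K is not a subgroup.

No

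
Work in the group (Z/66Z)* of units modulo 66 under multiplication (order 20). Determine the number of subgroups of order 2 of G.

|G| = 20 and 2 | 20, so subgroups of order 2 are possible by Lagrange.
The subgroups of order 2 are: {1, 23}; {1, 43}; {1, 65}.
So G has 3 subgroups of order 2.

3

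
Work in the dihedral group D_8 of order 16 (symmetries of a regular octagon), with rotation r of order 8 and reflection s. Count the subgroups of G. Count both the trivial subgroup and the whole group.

|G| = 16, so by Lagrange every subgroup order divides 16. Divisors: 1, 2, 4, 8, 16.
Subgroups by order — order 1: 1; order 2: 9; order 4: 5; order 8: 3; order 16: 1.
Total: 1 + 9 + 5 + 3 + 1 = 19.

19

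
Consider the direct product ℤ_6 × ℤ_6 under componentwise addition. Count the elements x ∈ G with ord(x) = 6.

An element (a,b) has order lcm(ord(a), ord(b)); count pairs with lcm equal to 6.
Enumerating gives 24 such elements.

24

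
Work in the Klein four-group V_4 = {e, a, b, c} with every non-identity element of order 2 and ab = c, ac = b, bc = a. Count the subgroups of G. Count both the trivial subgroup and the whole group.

|G| = 4, so by Lagrange every subgroup order divides 4. Divisors: 1, 2, 4.
Subgroups by order — order 1: 1; order 2: 3; order 4: 1.
Total: 1 + 3 + 1 = 5.

5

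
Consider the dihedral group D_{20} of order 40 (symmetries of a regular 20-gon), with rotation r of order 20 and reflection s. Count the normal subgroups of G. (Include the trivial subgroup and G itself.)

9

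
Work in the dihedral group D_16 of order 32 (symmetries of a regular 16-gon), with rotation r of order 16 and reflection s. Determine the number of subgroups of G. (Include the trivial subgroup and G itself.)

36

|G| = 32, so by Lagrange every subgroup order divides 32. Divisors: 1, 2, 4, 8, 16, 32.
Subgroups by order — order 1: 1; order 2: 17; order 4: 9; order 8: 5; order 16: 3; order 32: 1.
Total: 1 + 17 + 9 + 5 + 3 + 1 = 36.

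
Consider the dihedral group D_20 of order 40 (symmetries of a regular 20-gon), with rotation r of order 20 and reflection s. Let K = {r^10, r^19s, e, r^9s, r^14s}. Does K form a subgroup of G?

No

Closure fails: r^10 · r^14s = r^4s ∉ K. So K is not a subgroup.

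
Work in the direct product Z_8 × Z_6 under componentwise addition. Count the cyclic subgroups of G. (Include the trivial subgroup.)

16

A cyclic subgroup of order d is generated by each of its φ(d) elements of order d, so the cyclic subgroups of order d number (#elements of order d)/φ(d).
Cyclic subgroups by order — order 1: 1; order 2: 3; order 3: 1; order 4: 2; order 6: 3; order 8: 2; order 12: 2; order 24: 2.
Total: 16.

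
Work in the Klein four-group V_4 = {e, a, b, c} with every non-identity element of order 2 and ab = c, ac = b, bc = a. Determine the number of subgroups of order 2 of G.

|G| = 4 and 2 | 4, so subgroups of order 2 are possible by Lagrange.
The subgroups of order 2 are: {e, a}; {e, b}; {e, c}.
So G has 3 subgroups of order 2.

3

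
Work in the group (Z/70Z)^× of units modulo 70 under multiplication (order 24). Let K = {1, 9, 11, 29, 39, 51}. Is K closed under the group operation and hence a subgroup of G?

Yes

|K| = 6 divides |G| = 24, consistent with Lagrange.
K contains the identity, every element's inverse is in K, and K is closed under ·: it is a subgroup.
In fact K = ⟨39⟩.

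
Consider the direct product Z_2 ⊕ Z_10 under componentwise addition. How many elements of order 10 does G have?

12

An element (a,b) has order lcm(ord(a), ord(b)); count pairs with lcm equal to 10.
Enumerating gives 12 such elements.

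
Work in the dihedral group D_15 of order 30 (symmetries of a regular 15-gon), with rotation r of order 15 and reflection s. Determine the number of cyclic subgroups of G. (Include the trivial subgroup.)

A cyclic subgroup of order d is generated by each of its φ(d) elements of order d, so the cyclic subgroups of order d number (#elements of order d)/φ(d).
Cyclic subgroups by order — order 1: 1; order 2: 15; order 3: 1; order 5: 1; order 15: 1.
Total: 19.

19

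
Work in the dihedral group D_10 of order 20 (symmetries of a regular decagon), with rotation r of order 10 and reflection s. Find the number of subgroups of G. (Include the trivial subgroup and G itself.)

|G| = 20, so by Lagrange every subgroup order divides 20. Divisors: 1, 2, 4, 5, 10, 20.
Subgroups by order — order 1: 1; order 2: 11; order 4: 5; order 5: 1; order 10: 3; order 20: 1.
Total: 1 + 11 + 5 + 1 + 3 + 1 = 22.

22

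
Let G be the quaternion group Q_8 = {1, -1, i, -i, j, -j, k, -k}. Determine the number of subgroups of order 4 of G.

|G| = 8 and 4 | 8, so subgroups of order 4 are possible by Lagrange.
The subgroups of order 4 are: {1, -1, i, -i}; {1, -1, j, -j}; {1, -1, k, -k}.
So G has 3 subgroups of order 4.

3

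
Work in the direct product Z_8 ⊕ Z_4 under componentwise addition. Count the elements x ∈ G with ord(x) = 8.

16

An element (a,b) has order lcm(ord(a), ord(b)); count pairs with lcm equal to 8.
Enumerating gives 16 such elements.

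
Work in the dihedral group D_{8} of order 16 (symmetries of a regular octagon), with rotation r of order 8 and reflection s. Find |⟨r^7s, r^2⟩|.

8

|⟨r^7s⟩| = 2 and |⟨r^2⟩| = 4, so |H| is a multiple of lcm(2, 4) = 4 and divides |G| = 16.
Closing under the operation: H = {e, r^2, r^4, r^6, rs, r^3s, r^5s, r^7s}, so |H| = 8.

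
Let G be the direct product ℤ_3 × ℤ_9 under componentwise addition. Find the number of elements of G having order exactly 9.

An element (a,b) has order lcm(ord(a), ord(b)); count pairs with lcm equal to 9.
Enumerating gives 18 such elements.

18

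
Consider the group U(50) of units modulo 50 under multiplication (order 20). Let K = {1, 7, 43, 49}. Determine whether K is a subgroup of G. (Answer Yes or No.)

|K| = 4 divides |G| = 20, consistent with Lagrange.
K contains the identity, every element's inverse is in K, and K is closed under ·: it is a subgroup.
In fact K = ⟨43⟩.

Yes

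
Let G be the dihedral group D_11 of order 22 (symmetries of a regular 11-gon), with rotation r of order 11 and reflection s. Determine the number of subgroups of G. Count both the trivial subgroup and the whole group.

14

|G| = 22, so by Lagrange every subgroup order divides 22. Divisors: 1, 2, 11, 22.
Subgroups by order — order 1: 1; order 2: 11; order 11: 1; order 22: 1.
Total: 1 + 11 + 1 + 1 = 14.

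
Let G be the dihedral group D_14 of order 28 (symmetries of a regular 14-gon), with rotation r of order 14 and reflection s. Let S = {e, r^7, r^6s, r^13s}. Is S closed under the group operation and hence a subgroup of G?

|S| = 4 divides |G| = 28, consistent with Lagrange.
S contains the identity, every element's inverse is in S, and S is closed under ·: it is a subgroup.

Yes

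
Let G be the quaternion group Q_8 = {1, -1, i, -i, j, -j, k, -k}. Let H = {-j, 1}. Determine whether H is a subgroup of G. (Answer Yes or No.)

No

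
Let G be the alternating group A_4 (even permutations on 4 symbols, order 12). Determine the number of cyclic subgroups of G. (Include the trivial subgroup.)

8

Group the elements of G by the cyclic subgroup they generate; each cyclic subgroup of order d accounts for φ(d) elements.
Cyclic subgroups by order — order 1: 1; order 2: 3; order 3: 4.
Total: 8.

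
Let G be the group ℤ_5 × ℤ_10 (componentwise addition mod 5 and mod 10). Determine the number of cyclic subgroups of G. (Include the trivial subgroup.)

A cyclic subgroup of order d is generated by each of its φ(d) elements of order d, so the cyclic subgroups of order d number (#elements of order d)/φ(d).
Cyclic subgroups by order — order 1: 1; order 2: 1; order 5: 6; order 10: 6.
Total: 14.

14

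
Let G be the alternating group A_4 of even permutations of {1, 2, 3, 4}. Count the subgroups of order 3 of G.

|G| = 12 and 3 | 12, so subgroups of order 3 are possible by Lagrange.
The subgroups of order 3 are: {e, (1 2 3), (1 3 2)}; {e, (1 2 4), (1 4 2)}; {e, (1 3 4), (1 4 3)}; {e, (2 3 4), (2 4 3)}.
So G has 4 subgroups of order 3.

4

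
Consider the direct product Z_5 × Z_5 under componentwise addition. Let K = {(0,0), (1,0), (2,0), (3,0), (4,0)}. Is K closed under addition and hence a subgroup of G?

|K| = 5 divides |G| = 25, consistent with Lagrange.
K contains the identity, every element's inverse is in K, and K is closed under +: it is a subgroup.
In fact K = ⟨(4,0)⟩.

Yes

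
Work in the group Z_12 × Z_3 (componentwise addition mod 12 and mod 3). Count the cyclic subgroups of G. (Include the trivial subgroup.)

15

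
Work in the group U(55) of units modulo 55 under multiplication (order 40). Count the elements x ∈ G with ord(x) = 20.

Enumerating element orders in G gives 16 elements of order 20.

16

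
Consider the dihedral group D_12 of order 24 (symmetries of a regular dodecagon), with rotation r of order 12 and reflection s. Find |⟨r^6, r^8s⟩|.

|⟨r^6⟩| = 2 and |⟨r^8s⟩| = 2, so |H| is a multiple of lcm(2, 2) = 2 and divides |G| = 24.
Closing under the operation: H = {e, r^6, r^2s, r^8s}, so |H| = 4.

4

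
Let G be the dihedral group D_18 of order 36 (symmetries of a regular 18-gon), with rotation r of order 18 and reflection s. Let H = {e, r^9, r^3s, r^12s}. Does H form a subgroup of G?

|H| = 4 divides |G| = 36, consistent with Lagrange.
H contains the identity, every element's inverse is in H, and H is closed under ·: it is a subgroup.

Yes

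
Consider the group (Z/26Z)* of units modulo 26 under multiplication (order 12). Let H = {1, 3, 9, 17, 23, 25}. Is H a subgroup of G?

|H| = 6 divides |G| = 12, consistent with Lagrange.
H contains the identity, every element's inverse is in H, and H is closed under ·: it is a subgroup.
In fact H = ⟨17⟩.

Yes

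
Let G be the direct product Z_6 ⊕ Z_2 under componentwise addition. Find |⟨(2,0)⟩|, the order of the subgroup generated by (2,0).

The order of (2,0) in Z_6 × Z_2 is lcm(ord(2) in Z_6, ord(0) in Z_2).
ord(2) = 3 and ord(0) = 1, so |⟨(2,0)⟩| = lcm(3, 1) = 3.

3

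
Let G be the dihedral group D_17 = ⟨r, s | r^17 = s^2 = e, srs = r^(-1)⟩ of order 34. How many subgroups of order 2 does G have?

17

|G| = 34 and 2 | 34, so subgroups of order 2 are possible by Lagrange.
The subgroups of order 2 are: {e, r^10s}; {e, r^11s}; {e, r^12s}; {e, r^13s}; … (17 in all).
So G has 17 subgroups of order 2.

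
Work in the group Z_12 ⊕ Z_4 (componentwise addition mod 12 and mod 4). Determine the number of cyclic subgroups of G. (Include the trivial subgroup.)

Group the elements of G by the cyclic subgroup they generate; each cyclic subgroup of order d accounts for φ(d) elements.
Cyclic subgroups by order — order 1: 1; order 2: 3; order 3: 1; order 4: 6; order 6: 3; order 12: 6.
Total: 20.

20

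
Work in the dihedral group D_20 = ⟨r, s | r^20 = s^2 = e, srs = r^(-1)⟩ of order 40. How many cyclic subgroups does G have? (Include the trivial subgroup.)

26

A cyclic subgroup of order d is generated by each of its φ(d) elements of order d, so the cyclic subgroups of order d number (#elements of order d)/φ(d).
Cyclic subgroups by order — order 1: 1; order 2: 21; order 4: 1; order 5: 1; order 10: 1; order 20: 1.
Total: 26.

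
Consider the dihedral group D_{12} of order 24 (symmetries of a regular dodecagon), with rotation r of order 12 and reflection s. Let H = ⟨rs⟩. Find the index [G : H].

12

|⟨rs⟩| = 2 and |G| = 24.
By Lagrange, [G : H] = |G|/|H| = 24/2 = 12.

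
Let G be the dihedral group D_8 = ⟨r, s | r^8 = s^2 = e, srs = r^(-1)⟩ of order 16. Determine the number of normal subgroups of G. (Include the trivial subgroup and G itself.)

G has 19 subgroups. Checking conjugation-invariance by order — order 1: 1/1 normal; order 2: 1/9 normal; order 4: 1/5 normal; order 8: 3/3 normal; order 16: 1/1 normal.
Total normal subgroups: 7.

7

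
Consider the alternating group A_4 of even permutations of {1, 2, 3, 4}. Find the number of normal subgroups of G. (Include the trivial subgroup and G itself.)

3

G has 10 subgroups. Checking conjugation-invariance by order — order 1: 1/1 normal; order 2: 0/3 normal; order 3: 0/4 normal; order 4: 1/1 normal; order 12: 1/1 normal.
Total normal subgroups: 3.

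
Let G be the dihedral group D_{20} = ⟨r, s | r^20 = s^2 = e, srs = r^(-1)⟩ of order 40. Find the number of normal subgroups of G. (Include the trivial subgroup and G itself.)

9

G has 48 subgroups. Checking conjugation-invariance by order — order 1: 1/1 normal; order 2: 1/21 normal; order 4: 1/11 normal; order 5: 1/1 normal; order 8: 0/5 normal; order 10: 1/5 normal; order 20: 3/3 normal; order 40: 1/1 normal.
Total normal subgroups: 9.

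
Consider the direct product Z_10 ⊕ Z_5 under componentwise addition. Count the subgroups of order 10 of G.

6

|G| = 50 and 10 | 50, so subgroups of order 10 are possible by Lagrange.
The subgroups of order 10 are: {(0,0), (0,1), (0,2), (0,3), (0,4), (5,0), (5,1), (5,2), (5,3), (5,4)}; {(0,0), (1,0), (2,0), (3,0), (4,0), (5,0), (6,0), (7,0), (8,0), (9,0)}; {(0,0), (1,1), (2,2), (3,3), (4,4), (5,0), (6,1), (7,2), (8,3), (9,4)}; {(0,0), (1,2), (2,4), (3,1), (4,3), (5,0), (6,2), (7,4), (8,1), (9,3)}; … (6 in all).
So G has 6 subgroups of order 10.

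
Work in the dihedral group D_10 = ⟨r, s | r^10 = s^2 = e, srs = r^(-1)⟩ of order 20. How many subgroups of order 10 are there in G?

3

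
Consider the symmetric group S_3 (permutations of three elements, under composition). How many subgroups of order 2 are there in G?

3

|G| = 6 and 2 | 6, so subgroups of order 2 are possible by Lagrange.
The subgroups of order 2 are: {e, (1 2)}; {e, (1 3)}; {e, (2 3)}.
So G has 3 subgroups of order 2.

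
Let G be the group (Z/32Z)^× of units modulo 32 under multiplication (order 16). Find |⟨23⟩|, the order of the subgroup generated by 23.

4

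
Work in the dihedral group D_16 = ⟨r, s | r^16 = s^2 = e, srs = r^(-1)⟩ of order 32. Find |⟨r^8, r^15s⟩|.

|⟨r^8⟩| = 2 and |⟨r^15s⟩| = 2, so |H| is a multiple of lcm(2, 2) = 2 and divides |G| = 32.
Closing under the operation: H = {e, r^8, r^7s, r^15s}, so |H| = 4.

4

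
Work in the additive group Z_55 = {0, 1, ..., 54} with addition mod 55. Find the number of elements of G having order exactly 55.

In a cyclic group of order 55, the number of elements of order d (for d | 55) is φ(d).
φ(55) = 40.

40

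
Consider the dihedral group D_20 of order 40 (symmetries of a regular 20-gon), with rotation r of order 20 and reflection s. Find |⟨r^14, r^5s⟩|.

20

|⟨r^14⟩| = 10 and |⟨r^5s⟩| = 2, so |H| is a multiple of lcm(10, 2) = 10 and divides |G| = 40.
Closing under the operation: H = {e, r^2, r^4, r^6, r^8, r^10, r^12, r^14, r^16, r^18, rs, r^3s, r^5s, r^7s, r^9s, r^11s, r^13s, r^15s, r^17s, r^19s}, so |H| = 20.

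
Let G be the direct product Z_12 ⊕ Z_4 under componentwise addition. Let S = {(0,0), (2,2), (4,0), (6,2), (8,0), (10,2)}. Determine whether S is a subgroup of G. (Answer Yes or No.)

Yes

|S| = 6 divides |G| = 48, consistent with Lagrange.
S contains the identity, every element's inverse is in S, and S is closed under +: it is a subgroup.
In fact S = ⟨(10,2)⟩.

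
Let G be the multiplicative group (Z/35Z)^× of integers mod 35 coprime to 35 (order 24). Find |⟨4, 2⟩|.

12

|⟨4⟩| = 6 and |⟨2⟩| = 12, so |H| is a multiple of lcm(6, 12) = 12 and divides |G| = 24.
Closing under the operation: H = {1, 2, 4, 8, 9, 11, 16, 18, 22, 23, 29, 32}, so |H| = 12.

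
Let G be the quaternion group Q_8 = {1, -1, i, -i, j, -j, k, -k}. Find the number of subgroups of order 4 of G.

3

|G| = 8 and 4 | 8, so subgroups of order 4 are possible by Lagrange.
The subgroups of order 4 are: {1, -1, i, -i}; {1, -1, j, -j}; {1, -1, k, -k}.
So G has 3 subgroups of order 4.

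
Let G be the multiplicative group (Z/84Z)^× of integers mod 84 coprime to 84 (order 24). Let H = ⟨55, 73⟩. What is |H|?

12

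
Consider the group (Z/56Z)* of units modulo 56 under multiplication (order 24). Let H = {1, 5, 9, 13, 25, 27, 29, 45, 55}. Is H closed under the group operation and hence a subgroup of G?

|H| = 9 does not divide |G| = 24, so by Lagrange H is not a subgroup.

No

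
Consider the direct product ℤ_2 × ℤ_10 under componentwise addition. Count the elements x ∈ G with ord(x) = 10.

An element (a,b) has order lcm(ord(a), ord(b)); count pairs with lcm equal to 10.
Enumerating gives 12 such elements.

12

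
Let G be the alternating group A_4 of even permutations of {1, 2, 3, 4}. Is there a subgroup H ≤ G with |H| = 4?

4 | 12. A subgroup of order 4 is {e, (1 2)(3 4), (1 3)(2 4), (1 4)(2 3)}.

Yes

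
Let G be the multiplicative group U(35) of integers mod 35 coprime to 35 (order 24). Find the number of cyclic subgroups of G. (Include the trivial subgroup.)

12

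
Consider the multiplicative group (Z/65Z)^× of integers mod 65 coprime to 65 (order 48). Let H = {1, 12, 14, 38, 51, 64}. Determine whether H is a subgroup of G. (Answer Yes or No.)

Closure fails: 64 · 38 = 27 ∉ H. So H is not a subgroup.

No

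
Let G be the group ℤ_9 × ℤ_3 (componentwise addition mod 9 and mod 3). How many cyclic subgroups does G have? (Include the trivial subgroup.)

Each element a generates a cyclic subgroup ⟨a⟩; distinct elements may generate the same one (a cyclic group of order d has φ(d) generators).
Cyclic subgroups by order — order 1: 1; order 3: 4; order 9: 3.
Total: 8.

8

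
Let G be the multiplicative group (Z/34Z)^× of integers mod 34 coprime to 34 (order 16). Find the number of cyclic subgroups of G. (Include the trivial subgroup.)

5

Group the elements of G by the cyclic subgroup they generate; each cyclic subgroup of order d accounts for φ(d) elements.
Cyclic subgroups by order — order 1: 1; order 2: 1; order 4: 1; order 8: 1; order 16: 1.
Total: 5.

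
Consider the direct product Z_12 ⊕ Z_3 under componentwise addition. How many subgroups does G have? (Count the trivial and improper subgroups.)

|G| = 36, so by Lagrange every subgroup order divides 36. Divisors: 1, 2, 3, 4, 6, 9, 12, 18, 36.
Subgroups by order — order 1: 1; order 2: 1; order 3: 4; order 4: 1; order 6: 4; order 9: 1; order 12: 4; order 18: 1; order 36: 1.
Total: 1 + 1 + 4 + 1 + 4 + 1 + 4 + 1 + 1 = 18.

18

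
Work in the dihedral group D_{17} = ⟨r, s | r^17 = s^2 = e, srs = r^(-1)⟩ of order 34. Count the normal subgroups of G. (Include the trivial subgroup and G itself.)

3

G has 20 subgroups. Checking conjugation-invariance by order — order 1: 1/1 normal; order 2: 0/17 normal; order 17: 1/1 normal; order 34: 1/1 normal.
Total normal subgroups: 3.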